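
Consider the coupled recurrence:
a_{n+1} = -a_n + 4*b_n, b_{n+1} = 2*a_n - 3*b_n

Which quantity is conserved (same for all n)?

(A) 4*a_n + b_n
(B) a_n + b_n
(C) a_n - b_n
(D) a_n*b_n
B

Replace a_n by a_{n+1} = -a_n + 4*b_n and b_n by b_{n+1} = 2*a_n - 3*b_n in each option and simplify:
(A) 4*a_n + b_n  ->  4*(-a_n + 4*b_n) + (2*a_n - 3*b_n) = -2*a_n + 13*b_n   [not conserved]
(B) a_n + b_n  ->  (-a_n + 4*b_n) + (2*a_n - 3*b_n) = a_n + b_n   [conserved]
(C) a_n - b_n  ->  (-a_n + 4*b_n) - (2*a_n - 3*b_n) = -3*a_n + 7*b_n   [not conserved]
(D) a_n*b_n  ->  (-a_n + 4*b_n)*(2*a_n - 3*b_n) = -2*a_n^2 + 11*a_n*b_n - 12*b_n^2   [not conserved]

Only (B) a_n + b_n returns to itself after one step, so it is the conserved quantity.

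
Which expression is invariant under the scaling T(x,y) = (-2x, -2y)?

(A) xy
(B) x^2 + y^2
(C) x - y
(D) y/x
D

Under the uniform scaling T(x,y) = (-2x, -2y):
Substitute the transformed coordinates into each option and compare with the original:
(A) xy  ->  (-2x)(-2y) = 4xy   [differs from xy: not invariant]
(B) x^2 + y^2  ->  (-2x)^2 + (-2y)^2 = 4x^2 + 4y^2   [differs from x^2 + y^2: not invariant]
(C) x - y  ->  (-2x) - (-2y) = -2x + 2y   [differs from x - y: not invariant]
(D) y/x  ->  (-2y)/(-2x) = y/x   [equals y/x: invariant]

Only option (D), y/x, is unchanged by the transformation.
The common factor -2 cancels in a ratio of coordinates, while sums, products and sums of squares pick up factors of -2 or 4.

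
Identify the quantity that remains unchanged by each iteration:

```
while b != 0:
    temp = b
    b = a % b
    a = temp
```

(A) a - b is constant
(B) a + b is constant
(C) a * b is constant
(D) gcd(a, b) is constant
D

A loop invariant must hold before the first iteration and be re-established by every execution of the body.

(D) gcd(a, b) is constant: One iteration replaces (a, b) by (b, a mod b). Since a mod b = a - q*b for an integer q, any common divisor of a and b divides b and a mod b, and conversely; hence gcd(b, a mod b) = gcd(a, b). For instance (28, 10) -> (10, 8) keeps gcd = 2. At exit b = 0 and a = gcd of the original inputs.

The other options fail:
(A) a - b is constant: e.g. (a, b) = (28, 10) -> (10, 8): the difference goes from 18 to 2.
(B) a + b is constant: e.g. (a, b) = (28, 10) -> (10, 8): the sum goes from 38 to 18.
(C) a * b is constant: e.g. (a, b) = (28, 10) -> (10, 8): the product goes from 280 to 80.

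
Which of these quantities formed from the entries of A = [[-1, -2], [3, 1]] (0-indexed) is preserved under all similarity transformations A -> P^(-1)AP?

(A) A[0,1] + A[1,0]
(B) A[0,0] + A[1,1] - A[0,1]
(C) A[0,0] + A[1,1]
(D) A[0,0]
C

A[0,0] + A[1,1] is the trace of A. By the cyclic property of the trace, tr(P^(-1)AP) = tr(APP^(-1)) = tr(A), so it is the same for every matrix similar to A.

The other combinations are not similarity invariants. For example, take P = [[2, 1], [1, 1]] (det P = 1), so P^(-1) = [[1, -1], [-1, 2]] and
B = P^(-1)AP = [[-11, -7], [18, 11]].
Evaluating each option on A and on B:
(A) A[0,1] + A[1,0]: 1 for A, 11 for B -> changes
(B) A[0,0] + A[1,1] - A[0,1]: 2 for A, 7 for B -> changes
(C) A[0,0] + A[1,1]: 0 for A, 0 for B -> unchanged
(D) A[0,0]: -1 for A, -11 for B -> changes

Only (C) A[0,0] + A[1,1] = 0 survives (and it does so for every P, not just this one), so it is the invariant.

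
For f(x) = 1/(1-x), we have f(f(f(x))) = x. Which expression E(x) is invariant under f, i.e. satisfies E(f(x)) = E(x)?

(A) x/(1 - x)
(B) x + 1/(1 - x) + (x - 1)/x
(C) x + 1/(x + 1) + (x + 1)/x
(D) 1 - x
B

Replace x by f(x) = 1/(1 - x) in each option and simplify. As a quick numerical cross-check, also compare E(3) with E(f(3)) = E(-1/2).

(A) x/(1 - x)  ->  (1/(1 - x))/(1 - (1/(1 - x))) = -1/x; check: E(3) = -3/2 but E(-1/2) = -1/3.   [not invariant]
(B) x + 1/(1 - x) + (x - 1)/x  ->  (1/(1 - x)) + 1/(1 - (1/(1 - x))) + ((1/(1 - x)) - 1)/(1/(1 - x)), which simplifies back to x + 1/(1 - x) + (x - 1)/x; check: E(3) = 19/6, E(-1/2) = 19/6.   [invariant]
(C) x + 1/(x + 1) + (x + 1)/x  ->  (1/(1 - x)) + 1/((1/(1 - x)) + 1) + ((1/(1 - x)) + 1)/(1/(1 - x)) = (-x^3 + 6x^2 - 11x + 7)/(x^2 - 3x + 2); check: E(3) = 55/12 but E(-1/2) = 1/2.   [not invariant]
(D) 1 - x  ->  1 - (1/(1 - x)) = x/(x - 1); check: E(3) = -2 but E(-1/2) = 3/2.   [not invariant]

Only (B) is unchanged. Indeed f(f(x)) = 1/(1 - 1/(1-x)) = (1-x)/(-x) = (x-1)/x, so E(x) = x + f(x) + f(f(x)) is the sum over the whole 3-cycle; applying f just permutes the three terms cyclically (x -> f(x) -> f(f(x)) -> x), leaving the sum unchanged.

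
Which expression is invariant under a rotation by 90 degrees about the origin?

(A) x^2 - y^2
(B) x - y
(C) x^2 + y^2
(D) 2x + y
C

A rotation by 90 degrees sends (x, y) to (-y, x).
Substitute the transformed coordinates into each option and compare with the original:
(A) x^2 - y^2  ->  (-y)^2 - (x)^2 = -x^2 + y^2   [differs from x^2 - y^2: not invariant]
(B) x - y  ->  (-y) - (x) = -x - y   [differs from x - y: not invariant]
(C) x^2 + y^2  ->  (-y)^2 + (x)^2 = x^2 + y^2   [equals x^2 + y^2: invariant]
(D) 2x + y  ->  2(-y) + (x) = x - 2y   [differs from 2x + y: not invariant]

Only option (C), x^2 + y^2, is unchanged by the transformation.
Geometrically, x^2 + y^2 is the squared distance from the origin, which every rotation about the origin preserves.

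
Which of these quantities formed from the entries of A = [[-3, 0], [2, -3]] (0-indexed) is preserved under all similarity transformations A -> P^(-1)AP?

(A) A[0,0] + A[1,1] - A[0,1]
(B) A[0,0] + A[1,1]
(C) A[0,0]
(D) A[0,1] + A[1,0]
B

A[0,0] + A[1,1] is the trace of A. By the cyclic property of the trace, tr(P^(-1)AP) = tr(APP^(-1)) = tr(A), so it is the same for every matrix similar to A.

The other combinations are not similarity invariants. For example, take P = [[1, 1], [0, 1]] (det P = 1), so P^(-1) = [[1, -1], [0, 1]] and
B = P^(-1)AP = [[-5, -2], [2, -1]].
Evaluating each option on A and on B:
(A) A[0,0] + A[1,1] - A[0,1]: -6 for A, -4 for B -> changes
(B) A[0,0] + A[1,1]: -6 for A, -6 for B -> unchanged
(C) A[0,0]: -3 for A, -5 for B -> changes
(D) A[0,1] + A[1,0]: 2 for A, 0 for B -> changes

Only (B) A[0,0] + A[1,1] = -6 survives (and it does so for every P, not just this one), so it is the invariant.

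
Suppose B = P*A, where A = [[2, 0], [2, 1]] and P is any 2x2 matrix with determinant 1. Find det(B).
2

By the multiplicative property of determinants, det(B) = det(P*A) = det(P) * det(A) = det(A),
so the determinant is invariant under multiplication by any determinant-1 matrix; we just need det(A).

det(A) = (2)(1) - (0)(2) = 2 - 0 = 2

Therefore det(B) = 1 * 2 = 2.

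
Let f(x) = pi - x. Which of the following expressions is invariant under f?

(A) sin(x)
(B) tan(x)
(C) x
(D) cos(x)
A

For f(x) = pi - x:
sin(pi - x) = sin(x), so sine is invariant under this transformation.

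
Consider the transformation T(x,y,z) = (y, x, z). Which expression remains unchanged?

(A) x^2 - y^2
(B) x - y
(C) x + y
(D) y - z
C

Apply T(x,y,z) = (y, x, z) to each option, i.e. replace (x, y, z) by the transformed coordinates.
Substitute the transformed coordinates into each option and compare with the original:
(A) x^2 - y^2  ->  (y)^2 - (x)^2 = -x^2 + y^2   [differs from x^2 - y^2: not invariant]
(B) x - y  ->  (y) - (x) = -x + y   [differs from x - y: not invariant]
(C) x + y  ->  (y) + (x) = x + y   [equals x + y: invariant]
(D) y - z  ->  (x) - (z) = x - z   [differs from y - z: not invariant]

Only option (C), x + y, is unchanged by the transformation.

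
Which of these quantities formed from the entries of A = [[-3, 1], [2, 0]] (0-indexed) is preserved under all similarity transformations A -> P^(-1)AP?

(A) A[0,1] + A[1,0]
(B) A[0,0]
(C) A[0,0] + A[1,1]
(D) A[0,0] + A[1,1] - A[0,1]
C

A[0,0] + A[1,1] is the trace of A. By the cyclic property of the trace, tr(P^(-1)AP) = tr(APP^(-1)) = tr(A), so it is the same for every matrix similar to A.

The other combinations are not similarity invariants. For example, take P = [[1, 1], [0, 1]] (det P = 1), so P^(-1) = [[1, -1], [0, 1]] and
B = P^(-1)AP = [[-5, -4], [2, 2]].
Evaluating each option on A and on B:
(A) A[0,1] + A[1,0]: 3 for A, -2 for B -> changes
(B) A[0,0]: -3 for A, -5 for B -> changes
(C) A[0,0] + A[1,1]: -3 for A, -3 for B -> unchanged
(D) A[0,0] + A[1,1] - A[0,1]: -4 for A, 1 for B -> changes

Only (C) A[0,0] + A[1,1] = -3 survives (and it does so for every P, not just this one), so it is the invariant.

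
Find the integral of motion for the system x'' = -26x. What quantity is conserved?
E = (x')^2 + 26x^2

Multiply the equation by x':
x' * x'' = -26x * x'
The left side is d/dt[(x')^2/2] and the right side is d/dt[-26x^2/2], so
d/dt[(x')^2/2 + 26x^2/2] = 0, i.e. (x')^2/2 + 26x^2/2 = constant.
Multiplying by 2, the integral of motion is E = (x')^2 + 26x^2.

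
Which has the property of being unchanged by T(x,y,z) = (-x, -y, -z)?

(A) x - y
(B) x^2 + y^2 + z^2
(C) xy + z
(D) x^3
B

Apply T(x,y,z) = (-x, -y, -z) to each option, i.e. replace (x, y, z) by the transformed coordinates.
Substitute the transformed coordinates into each option and compare with the original:
(A) x - y  ->  (-x) - (-y) = -x + y   [differs from x - y: not invariant]
(B) x^2 + y^2 + z^2  ->  (-x)^2 + (-y)^2 + (-z)^2 = x^2 + y^2 + z^2   [equals x^2 + y^2 + z^2: invariant]
(C) xy + z  ->  (-x)(-y) + (-z) = xy - z   [differs from xy + z: not invariant]
(D) x^3  ->  (-x)^3 = -x^3   [differs from x^3: not invariant]

Only option (B), x^2 + y^2 + z^2, is unchanged by the transformation.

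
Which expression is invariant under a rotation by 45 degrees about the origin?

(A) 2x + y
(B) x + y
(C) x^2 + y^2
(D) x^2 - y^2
C

A rotation by 45 degrees sends (x, y) to (sqrt(2)x/2 - sqrt(2)y/2, sqrt(2)x/2 + sqrt(2)y/2).
Substitute the transformed coordinates into each option and compare with the original:
(A) 2x + y  ->  2(sqrt(2)x/2 - sqrt(2)y/2) + (sqrt(2)x/2 + sqrt(2)y/2) = 3sqrt(2)x/2 - sqrt(2)y/2   [differs from 2x + y: not invariant]
(B) x + y  ->  (sqrt(2)x/2 - sqrt(2)y/2) + (sqrt(2)x/2 + sqrt(2)y/2) = sqrt(2)x   [differs from x + y: not invariant]
(C) x^2 + y^2  ->  (sqrt(2)x/2 - sqrt(2)y/2)^2 + (sqrt(2)x/2 + sqrt(2)y/2)^2 = x^2 + y^2   [equals x^2 + y^2: invariant]
(D) x^2 - y^2  ->  (sqrt(2)x/2 - sqrt(2)y/2)^2 - (sqrt(2)x/2 + sqrt(2)y/2)^2 = -2xy   [differs from x^2 - y^2: not invariant]

Only option (C), x^2 + y^2, is unchanged by the transformation.
Geometrically, x^2 + y^2 is the squared distance from the origin, which every rotation about the origin preserves.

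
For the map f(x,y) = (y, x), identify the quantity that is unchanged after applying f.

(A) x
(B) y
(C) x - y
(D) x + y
D

For f(x,y) = (y, x):
After applying f: x' = y, y' = x. So x' + y' = y + x = x + y.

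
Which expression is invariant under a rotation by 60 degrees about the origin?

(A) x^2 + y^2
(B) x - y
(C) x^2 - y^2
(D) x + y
A

A rotation by 60 degrees sends (x, y) to (x/2 - sqrt(3)y/2, sqrt(3)x/2 + y/2).
Substitute the transformed coordinates into each option and compare with the original:
(A) x^2 + y^2  ->  (x/2 - sqrt(3)y/2)^2 + (sqrt(3)x/2 + y/2)^2 = x^2 + y^2   [equals x^2 + y^2: invariant]
(B) x - y  ->  (x/2 - sqrt(3)y/2) - (sqrt(3)x/2 + y/2) = -sqrt(3)x/2 + x/2 - sqrt(3)y/2 - y/2   [differs from x - y: not invariant]
(C) x^2 - y^2  ->  (x/2 - sqrt(3)y/2)^2 - (sqrt(3)x/2 + y/2)^2 = -x^2/2 - sqrt(3)xy + y^2/2   [differs from x^2 - y^2: not invariant]
(D) x + y  ->  (x/2 - sqrt(3)y/2) + (sqrt(3)x/2 + y/2) = x/2 + sqrt(3)x/2 - sqrt(3)y/2 + y/2   [differs from x + y: not invariant]

Only option (A), x^2 + y^2, is unchanged by the transformation.
Geometrically, x^2 + y^2 is the squared distance from the origin, which every rotation about the origin preserves.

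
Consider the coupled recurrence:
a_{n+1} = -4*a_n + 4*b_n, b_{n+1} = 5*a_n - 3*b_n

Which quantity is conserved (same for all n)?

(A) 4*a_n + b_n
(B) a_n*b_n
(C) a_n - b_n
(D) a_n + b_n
D

Replace a_n by a_{n+1} = -4*a_n + 4*b_n and b_n by b_{n+1} = 5*a_n - 3*b_n in each option and simplify:
(A) 4*a_n + b_n  ->  4*(-4*a_n + 4*b_n) + (5*a_n - 3*b_n) = -11*a_n + 13*b_n   [not conserved]
(B) a_n*b_n  ->  (-4*a_n + 4*b_n)*(5*a_n - 3*b_n) = -20*a_n^2 + 32*a_n*b_n - 12*b_n^2   [not conserved]
(C) a_n - b_n  ->  (-4*a_n + 4*b_n) - (5*a_n - 3*b_n) = -9*a_n + 7*b_n   [not conserved]
(D) a_n + b_n  ->  (-4*a_n + 4*b_n) + (5*a_n - 3*b_n) = a_n + b_n   [conserved]

Only (D) a_n + b_n returns to itself after one step, so it is the conserved quantity.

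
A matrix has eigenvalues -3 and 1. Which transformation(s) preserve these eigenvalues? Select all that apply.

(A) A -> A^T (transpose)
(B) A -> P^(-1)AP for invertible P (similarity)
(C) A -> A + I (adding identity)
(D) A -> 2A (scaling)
A and B

Eigenvalues are preserved by:
1. Similarity transformations: A -> P^(-1)AP (same characteristic polynomial)
2. Transpose: A^T has the same eigenvalues as A

Eigenvalues are NOT preserved by:
- Adding identity: eigenvalues become -3+1, 1+1
- Scaling: eigenvalues become -6, 2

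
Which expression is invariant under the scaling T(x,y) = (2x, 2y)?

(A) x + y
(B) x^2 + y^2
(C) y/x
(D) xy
C

Under the uniform scaling T(x,y) = (2x, 2y):
Substitute the transformed coordinates into each option and compare with the original:
(A) x + y  ->  (2x) + (2y) = 2x + 2y   [differs from x + y: not invariant]
(B) x^2 + y^2  ->  (2x)^2 + (2y)^2 = 4x^2 + 4y^2   [differs from x^2 + y^2: not invariant]
(C) y/x  ->  (2y)/(2x) = y/x   [equals y/x: invariant]
(D) xy  ->  (2x)(2y) = 4xy   [differs from xy: not invariant]

Only option (C), y/x, is unchanged by the transformation.
The common factor 2 cancels in a ratio of coordinates, while sums, products and sums of squares pick up factors of 2 or 4.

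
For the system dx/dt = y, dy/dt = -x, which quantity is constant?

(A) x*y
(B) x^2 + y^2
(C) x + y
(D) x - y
B

A first integral I satisfies dI/dt = 0 along every solution. Differentiate each option and use the equation of motion:
(A) d/dt[x*y] = (dx/dt)y + x(dy/dt) = y^2 - x^2, not identically 0
(B) d/dt[x^2 + y^2] = 2x*dx/dt + 2y*dy/dt = 2x*y + 2y*(-x) = 0
(C) d/dt[x + y] = y + (-x) = y - x, not identically 0
(D) d/dt[x - y] = y - (-x) = x + y, not identically 0

Only (B) has zero time-derivative. So x^2 + y^2 (the squared radius; trajectories are circles) is the conserved quantity.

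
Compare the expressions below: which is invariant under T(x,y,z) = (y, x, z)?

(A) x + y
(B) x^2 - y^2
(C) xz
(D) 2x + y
A

Apply T(x,y,z) = (y, x, z) to each option, i.e. replace (x, y, z) by the transformed coordinates.
Substitute the transformed coordinates into each option and compare with the original:
(A) x + y  ->  (y) + (x) = x + y   [equals x + y: invariant]
(B) x^2 - y^2  ->  (y)^2 - (x)^2 = -x^2 + y^2   [differs from x^2 - y^2: not invariant]
(C) xz  ->  (y)(z) = yz   [differs from xz: not invariant]
(D) 2x + y  ->  2(y) + (x) = x + 2y   [differs from 2x + y: not invariant]

Only option (A), x + y, is unchanged by the transformation.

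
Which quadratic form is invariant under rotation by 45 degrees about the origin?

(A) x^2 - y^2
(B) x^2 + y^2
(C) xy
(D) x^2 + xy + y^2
B

Rotation by 45 degrees sends (x, y) to (sqrt(2)x/2 - sqrt(2)y/2, sqrt(2)x/2 + sqrt(2)y/2).
Substitute the transformed coordinates into each option and compare with the original:
(A) x^2 - y^2  ->  (sqrt(2)x/2 - sqrt(2)y/2)^2 - (sqrt(2)x/2 + sqrt(2)y/2)^2 = -2xy   [differs from x^2 - y^2: not invariant]
(B) x^2 + y^2  ->  (sqrt(2)x/2 - sqrt(2)y/2)^2 + (sqrt(2)x/2 + sqrt(2)y/2)^2 = x^2 + y^2   [equals x^2 + y^2: invariant]
(C) xy  ->  (sqrt(2)x/2 - sqrt(2)y/2)(sqrt(2)x/2 + sqrt(2)y/2) = x^2/2 - y^2/2   [differs from xy: not invariant]
(D) x^2 + xy + y^2  ->  (sqrt(2)x/2 - sqrt(2)y/2)^2 + (sqrt(2)x/2 - sqrt(2)y/2)(sqrt(2)x/2 + sqrt(2)y/2) + (sqrt(2)x/2 + sqrt(2)y/2)^2 = 3x^2/2 + y^2/2   [differs from x^2 + xy + y^2: not invariant]

Only option (B), x^2 + y^2, is unchanged by the transformation.
x^2 + y^2 is the squared distance from the origin, which rotations preserve.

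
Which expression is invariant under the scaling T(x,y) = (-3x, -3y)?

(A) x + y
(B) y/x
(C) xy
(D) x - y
B

Under the uniform scaling T(x,y) = (-3x, -3y):
Substitute the transformed coordinates into each option and compare with the original:
(A) x + y  ->  (-3x) + (-3y) = -3x - 3y   [differs from x + y: not invariant]
(B) y/x  ->  (-3y)/(-3x) = y/x   [equals y/x: invariant]
(C) xy  ->  (-3x)(-3y) = 9xy   [differs from xy: not invariant]
(D) x - y  ->  (-3x) - (-3y) = -3x + 3y   [differs from x - y: not invariant]

Only option (B), y/x, is unchanged by the transformation.
The common factor -3 cancels in a ratio of coordinates, while sums, products and sums of squares pick up factors of -3 or 9.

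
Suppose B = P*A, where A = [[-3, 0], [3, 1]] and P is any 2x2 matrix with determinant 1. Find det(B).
-3

By the multiplicative property of determinants, det(B) = det(P*A) = det(P) * det(A) = det(A),
so the determinant is invariant under multiplication by any determinant-1 matrix; we just need det(A).

det(A) = (-3)(1) - (0)(3) = -3 - 0 = -3

Therefore det(B) = 1 * (-3) = -3.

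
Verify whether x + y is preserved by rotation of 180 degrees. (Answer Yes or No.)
No

Applying rotation by 180 degrees: x' = x*cos(180 degrees) - y*sin(180 degrees) = -x, y' = x*sin(180 degrees) + y*cos(180 degrees) = -y

Substituting into x + y:
(-x) + (-y)
= -x - y

This differs from the original expression x + y, so it is NOT invariant.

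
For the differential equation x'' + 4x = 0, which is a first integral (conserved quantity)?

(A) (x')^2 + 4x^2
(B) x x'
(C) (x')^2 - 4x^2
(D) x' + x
A

A first integral I satisfies dI/dt = 0 along every solution. Differentiate each option and use the equation of motion:
(A) d/dt[(x')^2 + 4x^2] = 2x'x'' + 8x x' = 2x'(-4x) + 8x x' = 0
(B) d/dt[x x'] = (x')^2 + x x'' = (x')^2 - 4x^2, not identically 0
(C) d/dt[(x')^2 - 4x^2] = 2x'x'' - 8x x' = -16x x', not identically 0
(D) d/dt[x' + x] = x'' + x' = -4x + x', not identically 0

Only (A) has zero time-derivative. So the energy-like quantity (x')^2 + 4x^2 is the first integral.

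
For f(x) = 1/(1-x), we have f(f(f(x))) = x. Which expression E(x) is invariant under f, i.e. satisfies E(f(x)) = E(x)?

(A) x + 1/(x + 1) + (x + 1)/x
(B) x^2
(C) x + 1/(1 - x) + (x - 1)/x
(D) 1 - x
C

Replace x by f(x) = 1/(1 - x) in each option and simplify. As a quick numerical cross-check, also compare E(4) with E(f(4)) = E(-1/3).

(A) x + 1/(x + 1) + (x + 1)/x  ->  (1/(1 - x)) + 1/((1/(1 - x)) + 1) + ((1/(1 - x)) + 1)/(1/(1 - x)) = (-x^3 + 6x^2 - 11x + 7)/(x^2 - 3x + 2); check: E(4) = 109/20 but E(-1/3) = -5/6.   [not invariant]
(B) x^2  ->  (1/(1 - x))^2 = (x - 1)^(-2); check: E(4) = 16 but E(-1/3) = 1/9.   [not invariant]
(C) x + 1/(1 - x) + (x - 1)/x  ->  (1/(1 - x)) + 1/(1 - (1/(1 - x))) + ((1/(1 - x)) - 1)/(1/(1 - x)), which simplifies back to x + 1/(1 - x) + (x - 1)/x; check: E(4) = 53/12, E(-1/3) = 53/12.   [invariant]
(D) 1 - x  ->  1 - (1/(1 - x)) = x/(x - 1); check: E(4) = -3 but E(-1/3) = 4/3.   [not invariant]

Only (C) is unchanged. Indeed f(f(x)) = 1/(1 - 1/(1-x)) = (1-x)/(-x) = (x-1)/x, so E(x) = x + f(x) + f(f(x)) is the sum over the whole 3-cycle; applying f just permutes the three terms cyclically (x -> f(x) -> f(f(x)) -> x), leaving the sum unchanged.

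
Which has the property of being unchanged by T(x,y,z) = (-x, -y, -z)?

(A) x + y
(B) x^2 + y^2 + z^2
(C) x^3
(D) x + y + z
B

Apply T(x,y,z) = (-x, -y, -z) to each option, i.e. replace (x, y, z) by the transformed coordinates.
Substitute the transformed coordinates into each option and compare with the original:
(A) x + y  ->  (-x) + (-y) = -x - y   [differs from x + y: not invariant]
(B) x^2 + y^2 + z^2  ->  (-x)^2 + (-y)^2 + (-z)^2 = x^2 + y^2 + z^2   [equals x^2 + y^2 + z^2: invariant]
(C) x^3  ->  (-x)^3 = -x^3   [differs from x^3: not invariant]
(D) x + y + z  ->  (-x) + (-y) + (-z) = -x - y - z   [differs from x + y + z: not invariant]

Only option (B), x^2 + y^2 + z^2, is unchanged by the transformation.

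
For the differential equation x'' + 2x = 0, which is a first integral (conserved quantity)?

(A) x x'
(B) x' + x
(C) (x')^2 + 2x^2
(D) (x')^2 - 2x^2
C

A first integral I satisfies dI/dt = 0 along every solution. Differentiate each option and use the equation of motion:
(A) d/dt[x x'] = (x')^2 + x x'' = (x')^2 - 2x^2, not identically 0
(B) d/dt[x' + x] = x'' + x' = -2x + x', not identically 0
(C) d/dt[(x')^2 + 2x^2] = 2x'x'' + 4x x' = 2x'(-2x) + 4x x' = 0
(D) d/dt[(x')^2 - 2x^2] = 2x'x'' - 4x x' = -8x x', not identically 0

Only (C) has zero time-derivative. So the energy-like quantity (x')^2 + 2x^2 is the first integral.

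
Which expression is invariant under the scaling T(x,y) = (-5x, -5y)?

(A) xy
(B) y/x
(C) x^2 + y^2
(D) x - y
B

Under the uniform scaling T(x,y) = (-5x, -5y):
Substitute the transformed coordinates into each option and compare with the original:
(A) xy  ->  (-5x)(-5y) = 25xy   [differs from xy: not invariant]
(B) y/x  ->  (-5y)/(-5x) = y/x   [equals y/x: invariant]
(C) x^2 + y^2  ->  (-5x)^2 + (-5y)^2 = 25x^2 + 25y^2   [differs from x^2 + y^2: not invariant]
(D) x - y  ->  (-5x) - (-5y) = -5x + 5y   [differs from x - y: not invariant]

Only option (B), y/x, is unchanged by the transformation.
The common factor -5 cancels in a ratio of coordinates, while sums, products and sums of squares pick up factors of -5 or 25.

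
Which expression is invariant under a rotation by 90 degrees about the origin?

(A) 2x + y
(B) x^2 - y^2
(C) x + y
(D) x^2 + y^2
D

A rotation by 90 degrees sends (x, y) to (-y, x).
Substitute the transformed coordinates into each option and compare with the original:
(A) 2x + y  ->  2(-y) + (x) = x - 2y   [differs from 2x + y: not invariant]
(B) x^2 - y^2  ->  (-y)^2 - (x)^2 = -x^2 + y^2   [differs from x^2 - y^2: not invariant]
(C) x + y  ->  (-y) + (x) = x - y   [differs from x + y: not invariant]
(D) x^2 + y^2  ->  (-y)^2 + (x)^2 = x^2 + y^2   [equals x^2 + y^2: invariant]

Only option (D), x^2 + y^2, is unchanged by the transformation.
Geometrically, x^2 + y^2 is the squared distance from the origin, which every rotation about the origin preserves.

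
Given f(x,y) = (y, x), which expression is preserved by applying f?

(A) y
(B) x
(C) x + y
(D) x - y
C

For f(x,y) = (y, x):
After applying f: x' = y, y' = x. So x' + y' = y + x = x + y.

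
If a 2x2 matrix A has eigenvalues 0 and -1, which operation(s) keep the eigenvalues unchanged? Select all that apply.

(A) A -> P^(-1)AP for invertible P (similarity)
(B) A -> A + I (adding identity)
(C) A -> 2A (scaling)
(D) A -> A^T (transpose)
A and D

Eigenvalues are preserved by:
1. Similarity transformations: A -> P^(-1)AP (same characteristic polynomial)
2. Transpose: A^T has the same eigenvalues as A

Eigenvalues are NOT preserved by:
- Adding identity: eigenvalues become 0+1, -1+1
- Scaling: eigenvalues become 0, -2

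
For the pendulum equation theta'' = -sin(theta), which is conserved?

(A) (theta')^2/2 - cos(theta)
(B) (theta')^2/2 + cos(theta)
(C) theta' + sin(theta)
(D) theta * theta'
A

A first integral I satisfies dI/dt = 0 along every solution. Differentiate each option and use the equation of motion:
(A) d/dt[(theta')^2/2 - cos(theta)] = theta' theta'' + sin(theta) theta' = theta'(-sin(theta)) + theta' sin(theta) = 0
(B) d/dt[(theta')^2/2 + cos(theta)] = theta' theta'' - sin(theta) theta' = -2 theta' sin(theta), not identically 0
(C) d/dt[theta' + sin(theta)] = theta'' + cos(theta) theta' = -sin(theta) + theta' cos(theta), not identically 0
(D) d/dt[theta * theta'] = (theta')^2 + theta theta'' = (theta')^2 - theta sin(theta), not identically 0

Only (A) has zero time-derivative. This is the total energy: kinetic (theta')^2/2 plus potential -cos(theta).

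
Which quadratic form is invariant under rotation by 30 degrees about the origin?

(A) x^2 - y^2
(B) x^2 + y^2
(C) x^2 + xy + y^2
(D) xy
B

Rotation by 30 degrees sends (x, y) to (sqrt(3)x/2 - y/2, x/2 + sqrt(3)y/2).
Substitute the transformed coordinates into each option and compare with the original:
(A) x^2 - y^2  ->  (sqrt(3)x/2 - y/2)^2 - (x/2 + sqrt(3)y/2)^2 = x^2/2 - sqrt(3)xy - y^2/2   [differs from x^2 - y^2: not invariant]
(B) x^2 + y^2  ->  (sqrt(3)x/2 - y/2)^2 + (x/2 + sqrt(3)y/2)^2 = x^2 + y^2   [equals x^2 + y^2: invariant]
(C) x^2 + xy + y^2  ->  (sqrt(3)x/2 - y/2)^2 + (sqrt(3)x/2 - y/2)(x/2 + sqrt(3)y/2) + (x/2 + sqrt(3)y/2)^2 = sqrt(3)x^2/4 + x^2 + xy/2 - sqrt(3)y^2/4 + y^2   [differs from x^2 + xy + y^2: not invariant]
(D) xy  ->  (sqrt(3)x/2 - y/2)(x/2 + sqrt(3)y/2) = sqrt(3)x^2/4 + xy/2 - sqrt(3)y^2/4   [differs from xy: not invariant]

Only option (B), x^2 + y^2, is unchanged by the transformation.
x^2 + y^2 is the squared distance from the origin, which rotations preserve.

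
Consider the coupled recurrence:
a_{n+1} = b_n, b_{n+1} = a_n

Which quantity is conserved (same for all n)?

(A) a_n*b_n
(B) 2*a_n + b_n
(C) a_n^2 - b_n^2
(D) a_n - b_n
A

Replace a_n by a_{n+1} = b_n and b_n by b_{n+1} = a_n in each option and simplify:
(A) a_n*b_n  ->  (b_n)*(a_n) = a_n*b_n   [conserved]
(B) 2*a_n + b_n  ->  2*(b_n) + (a_n) = a_n + 2*b_n   [not conserved]
(C) a_n^2 - b_n^2  ->  (b_n)^2 - (a_n)^2 = -a_n^2 + b_n^2   [not conserved]
(D) a_n - b_n  ->  (b_n) - (a_n) = -a_n + b_n   [not conserved]

Only (A) a_n*b_n returns to itself after one step, so it is the conserved quantity.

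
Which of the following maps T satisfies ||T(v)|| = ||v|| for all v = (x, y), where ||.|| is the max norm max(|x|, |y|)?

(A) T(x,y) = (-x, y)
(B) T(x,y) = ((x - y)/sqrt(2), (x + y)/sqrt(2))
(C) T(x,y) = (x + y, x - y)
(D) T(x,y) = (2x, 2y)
A

A transformation preserves a norm if ||T(v)|| = ||v|| for every v; a single vector where the norm changes rules an option out.

(A) T(x,y) = (-x, y): preserves the norm -- it only permutes the coordinates and/or flips signs, which leaves max(|x|, |y|) unchanged.
(B) T(x,y) = ((x - y)/sqrt(2), (x + y)/sqrt(2)): v = (1, 0) has norm max(|1|, |0|) = 1, but T(v) = (sqrt(2)/2, sqrt(2)/2) has norm sqrt(2)/2 -- not preserved.
(C) T(x,y) = (x + y, x - y): v = (1, 1) has norm max(|1|, |1|) = 1, but T(v) = (2, 0) has norm 2 -- not preserved.
(D) T(x,y) = (2x, 2y): v = (1, 0) has norm max(|1|, |0|) = 1, but T(v) = (2, 0) has norm 2 -- not preserved.

Therefore the answer is (A).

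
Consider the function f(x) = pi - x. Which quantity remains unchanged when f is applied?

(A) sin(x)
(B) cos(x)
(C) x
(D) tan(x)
A

For f(x) = pi - x:
sin(pi - x) = sin(x), so sine is invariant under this transformation.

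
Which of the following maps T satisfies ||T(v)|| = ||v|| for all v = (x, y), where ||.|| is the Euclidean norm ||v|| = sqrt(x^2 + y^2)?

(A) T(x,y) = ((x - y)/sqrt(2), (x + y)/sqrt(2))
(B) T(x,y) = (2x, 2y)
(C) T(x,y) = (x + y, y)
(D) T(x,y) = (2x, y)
A

A transformation preserves a norm if ||T(v)|| = ||v|| for every v; a single vector where the norm changes rules an option out.

(A) T(x,y) = ((x - y)/sqrt(2), (x + y)/sqrt(2)): preserves the norm -- it is an orthogonal map (a rotation/reflection), and (sqrt(2)(x - y)/2)^2 + (sqrt(2)(x + y)/2)^2 simplifies to x^2 + y^2.
(B) T(x,y) = (2x, 2y): v = (1, 0) has norm sqrt((1)^2 + (0)^2) = 1, but T(v) = (2, 0) has norm 2 -- not preserved.
(C) T(x,y) = (x + y, y): v = (0, 1) has norm sqrt((0)^2 + (1)^2) = 1, but T(v) = (1, 1) has norm sqrt(2) -- not preserved.
(D) T(x,y) = (2x, y): v = (1, 0) has norm sqrt((1)^2 + (0)^2) = 1, but T(v) = (2, 0) has norm 2 -- not preserved.

Therefore the answer is (A).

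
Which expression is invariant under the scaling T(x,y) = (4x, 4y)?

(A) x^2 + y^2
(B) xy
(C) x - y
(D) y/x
D

Under the uniform scaling T(x,y) = (4x, 4y):
Substitute the transformed coordinates into each option and compare with the original:
(A) x^2 + y^2  ->  (4x)^2 + (4y)^2 = 16x^2 + 16y^2   [differs from x^2 + y^2: not invariant]
(B) xy  ->  (4x)(4y) = 16xy   [differs from xy: not invariant]
(C) x - y  ->  (4x) - (4y) = 4x - 4y   [differs from x - y: not invariant]
(D) y/x  ->  (4y)/(4x) = y/x   [equals y/x: invariant]

Only option (D), y/x, is unchanged by the transformation.
The common factor 4 cancels in a ratio of coordinates, while sums, products and sums of squares pick up factors of 4 or 16.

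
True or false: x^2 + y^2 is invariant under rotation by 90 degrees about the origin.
True

Applying rotation by 90 degrees: x' = x*cos(90 degrees) - y*sin(90 degrees) = -y, y' = x*sin(90 degrees) + y*cos(90 degrees) = x

Substituting into x^2 + y^2:
(-y)^2 + (x)^2
= x^2 + y^2

This equals the original expression x^2 + y^2, so it IS invariant.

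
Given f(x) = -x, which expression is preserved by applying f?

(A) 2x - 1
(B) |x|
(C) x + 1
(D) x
B

For f(x) = -x:
Applying f replaces x by -x. Since |-x| = |x|, the absolute value is unchanged by f, whereas x -> -x, 2x - 1 -> -2x - 1 and x + 1 -> -x + 1 all change.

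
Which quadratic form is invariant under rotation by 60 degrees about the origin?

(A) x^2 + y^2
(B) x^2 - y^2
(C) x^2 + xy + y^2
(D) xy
A

Rotation by 60 degrees sends (x, y) to (x/2 - sqrt(3)y/2, sqrt(3)x/2 + y/2).
Substitute the transformed coordinates into each option and compare with the original:
(A) x^2 + y^2  ->  (x/2 - sqrt(3)y/2)^2 + (sqrt(3)x/2 + y/2)^2 = x^2 + y^2   [equals x^2 + y^2: invariant]
(B) x^2 - y^2  ->  (x/2 - sqrt(3)y/2)^2 - (sqrt(3)x/2 + y/2)^2 = -x^2/2 - sqrt(3)xy + y^2/2   [differs from x^2 - y^2: not invariant]
(C) x^2 + xy + y^2  ->  (x/2 - sqrt(3)y/2)^2 + (x/2 - sqrt(3)y/2)(sqrt(3)x/2 + y/2) + (sqrt(3)x/2 + y/2)^2 = sqrt(3)x^2/4 + x^2 - xy/2 - sqrt(3)y^2/4 + y^2   [differs from x^2 + xy + y^2: not invariant]
(D) xy  ->  (x/2 - sqrt(3)y/2)(sqrt(3)x/2 + y/2) = sqrt(3)x^2/4 - xy/2 - sqrt(3)y^2/4   [differs from xy: not invariant]

Only option (A), x^2 + y^2, is unchanged by the transformation.
x^2 + y^2 is the squared distance from the origin, which rotations preserve.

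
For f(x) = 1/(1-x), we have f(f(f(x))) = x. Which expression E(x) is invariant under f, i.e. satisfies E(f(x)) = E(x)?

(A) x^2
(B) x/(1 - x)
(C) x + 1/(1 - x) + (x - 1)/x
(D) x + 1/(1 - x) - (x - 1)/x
C

Replace x by f(x) = 1/(1 - x) in each option and simplify. As a quick numerical cross-check, also compare E(5) with E(f(5)) = E(-1/4).

(A) x^2  ->  (1/(1 - x))^2 = (x - 1)^(-2); check: E(5) = 25 but E(-1/4) = 1/16.   [not invariant]
(B) x/(1 - x)  ->  (1/(1 - x))/(1 - (1/(1 - x))) = -1/x; check: E(5) = -5/4 but E(-1/4) = -1/5.   [not invariant]
(C) x + 1/(1 - x) + (x - 1)/x  ->  (1/(1 - x)) + 1/(1 - (1/(1 - x))) + ((1/(1 - x)) - 1)/(1/(1 - x)), which simplifies back to x + 1/(1 - x) + (x - 1)/x; check: E(5) = 111/20, E(-1/4) = 111/20.   [invariant]
(D) x + 1/(1 - x) - (x - 1)/x  ->  (1/(1 - x)) + 1/(1 - (1/(1 - x))) - ((1/(1 - x)) - 1)/(1/(1 - x)) = (x^2(1 - x) - x + (x - 1)^2)/(x(x - 1)); check: E(5) = 79/20 but E(-1/4) = -89/20.   [not invariant]

Only (C) is unchanged. Indeed f(f(x)) = 1/(1 - 1/(1-x)) = (1-x)/(-x) = (x-1)/x, so E(x) = x + f(x) + f(f(x)) is the sum over the whole 3-cycle; applying f just permutes the three terms cyclically (x -> f(x) -> f(f(x)) -> x), leaving the sum unchanged.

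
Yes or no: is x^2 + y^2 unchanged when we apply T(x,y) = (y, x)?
Yes

Substitute T(x,y) = (y, x) into the expression and compare with the original.

Original: x^2 + y^2
After applying T: (y)^2 + (x)^2 = x^2 + y^2

This is identical to the original x^2 + y^2, so the expression is invariant.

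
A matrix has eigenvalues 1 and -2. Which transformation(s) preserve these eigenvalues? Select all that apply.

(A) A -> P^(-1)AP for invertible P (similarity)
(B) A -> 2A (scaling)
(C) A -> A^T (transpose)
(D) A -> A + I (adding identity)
A and C

Eigenvalues are preserved by:
1. Similarity transformations: A -> P^(-1)AP (same characteristic polynomial)
2. Transpose: A^T has the same eigenvalues as A

Eigenvalues are NOT preserved by:
- Adding identity: eigenvalues become 1+1, -2+1
- Scaling: eigenvalues become 2, -4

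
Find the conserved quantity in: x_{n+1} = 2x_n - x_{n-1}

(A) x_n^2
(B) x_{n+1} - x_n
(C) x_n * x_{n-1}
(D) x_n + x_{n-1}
B

For the recurrence x_{n+1} = 2x_n - x_{n-1}:

If x_{n+1} = 2x_n - x_{n-1}, then:
x_{n+1} - x_n = x_n - x_{n-1}
The first difference is constant throughout the sequence.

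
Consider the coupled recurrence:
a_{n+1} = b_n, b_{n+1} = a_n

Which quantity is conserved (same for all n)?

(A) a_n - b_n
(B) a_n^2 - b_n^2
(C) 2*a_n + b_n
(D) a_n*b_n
D

Replace a_n by a_{n+1} = b_n and b_n by b_{n+1} = a_n in each option and simplify:
(A) a_n - b_n  ->  (b_n) - (a_n) = -a_n + b_n   [not conserved]
(B) a_n^2 - b_n^2  ->  (b_n)^2 - (a_n)^2 = -a_n^2 + b_n^2   [not conserved]
(C) 2*a_n + b_n  ->  2*(b_n) + (a_n) = a_n + 2*b_n   [not conserved]
(D) a_n*b_n  ->  (b_n)*(a_n) = a_n*b_n   [conserved]

Only (D) a_n*b_n returns to itself after one step, so it is the conserved quantity.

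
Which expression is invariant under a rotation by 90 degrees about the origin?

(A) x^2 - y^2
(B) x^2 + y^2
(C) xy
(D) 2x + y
B

A rotation by 90 degrees sends (x, y) to (-y, x).
Substitute the transformed coordinates into each option and compare with the original:
(A) x^2 - y^2  ->  (-y)^2 - (x)^2 = -x^2 + y^2   [differs from x^2 - y^2: not invariant]
(B) x^2 + y^2  ->  (-y)^2 + (x)^2 = x^2 + y^2   [equals x^2 + y^2: invariant]
(C) xy  ->  (-y)(x) = -xy   [differs from xy: not invariant]
(D) 2x + y  ->  2(-y) + (x) = x - 2y   [differs from 2x + y: not invariant]

Only option (B), x^2 + y^2, is unchanged by the transformation.
Geometrically, x^2 + y^2 is the squared distance from the origin, which every rotation about the origin preserves.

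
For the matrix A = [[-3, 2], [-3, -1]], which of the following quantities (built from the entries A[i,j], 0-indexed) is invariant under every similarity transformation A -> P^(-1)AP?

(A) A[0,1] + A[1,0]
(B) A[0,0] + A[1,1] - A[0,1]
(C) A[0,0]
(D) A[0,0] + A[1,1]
D

A[0,0] + A[1,1] is the trace of A. By the cyclic property of the trace, tr(P^(-1)AP) = tr(APP^(-1)) = tr(A), so it is the same for every matrix similar to A.

The other combinations are not similarity invariants. For example, take P = [[1, -1], [0, 1]] (det P = 1), so P^(-1) = [[1, 1], [0, 1]] and
B = P^(-1)AP = [[-6, 7], [-3, 2]].
Evaluating each option on A and on B:
(A) A[0,1] + A[1,0]: -1 for A, 4 for B -> changes
(B) A[0,0] + A[1,1] - A[0,1]: -6 for A, -11 for B -> changes
(C) A[0,0]: -3 for A, -6 for B -> changes
(D) A[0,0] + A[1,1]: -4 for A, -4 for B -> unchanged

Only (D) A[0,0] + A[1,1] = -4 survives (and it does so for every P, not just this one), so it is the invariant.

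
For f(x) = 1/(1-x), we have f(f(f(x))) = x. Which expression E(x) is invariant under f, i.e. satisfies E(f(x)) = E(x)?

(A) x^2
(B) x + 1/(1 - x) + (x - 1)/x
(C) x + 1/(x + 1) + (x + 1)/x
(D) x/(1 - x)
B

Replace x by f(x) = 1/(1 - x) in each option and simplify. As a quick numerical cross-check, also compare E(3) with E(f(3)) = E(-1/2).

(A) x^2  ->  (1/(1 - x))^2 = (x - 1)^(-2); check: E(3) = 9 but E(-1/2) = 1/4.   [not invariant]
(B) x + 1/(1 - x) + (x - 1)/x  ->  (1/(1 - x)) + 1/(1 - (1/(1 - x))) + ((1/(1 - x)) - 1)/(1/(1 - x)), which simplifies back to x + 1/(1 - x) + (x - 1)/x; check: E(3) = 19/6, E(-1/2) = 19/6.   [invariant]
(C) x + 1/(x + 1) + (x + 1)/x  ->  (1/(1 - x)) + 1/((1/(1 - x)) + 1) + ((1/(1 - x)) + 1)/(1/(1 - x)) = (-x^3 + 6x^2 - 11x + 7)/(x^2 - 3x + 2); check: E(3) = 55/12 but E(-1/2) = 1/2.   [not invariant]
(D) x/(1 - x)  ->  (1/(1 - x))/(1 - (1/(1 - x))) = -1/x; check: E(3) = -3/2 but E(-1/2) = -1/3.   [not invariant]

Only (B) is unchanged. Indeed f(f(x)) = 1/(1 - 1/(1-x)) = (1-x)/(-x) = (x-1)/x, so E(x) = x + f(x) + f(f(x)) is the sum over the whole 3-cycle; applying f just permutes the three terms cyclically (x -> f(x) -> f(f(x)) -> x), leaving the sum unchanged.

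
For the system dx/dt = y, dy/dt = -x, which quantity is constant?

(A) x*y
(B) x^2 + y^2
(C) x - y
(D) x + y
B

A first integral I satisfies dI/dt = 0 along every solution. Differentiate each option and use the equation of motion:
(A) d/dt[x*y] = (dx/dt)y + x(dy/dt) = y^2 - x^2, not identically 0
(B) d/dt[x^2 + y^2] = 2x*dx/dt + 2y*dy/dt = 2x*y + 2y*(-x) = 0
(C) d/dt[x - y] = y - (-x) = x + y, not identically 0
(D) d/dt[x + y] = y + (-x) = y - x, not identically 0

Only (B) has zero time-derivative. So x^2 + y^2 (the squared radius; trajectories are circles) is the conserved quantity.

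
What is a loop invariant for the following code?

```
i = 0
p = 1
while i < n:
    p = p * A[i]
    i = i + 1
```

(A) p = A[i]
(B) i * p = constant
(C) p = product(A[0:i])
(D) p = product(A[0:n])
C

A loop invariant must hold before the first iteration and be re-established by every execution of the body.

(C) p = product(A[0:i]): Initially i = 0 and p = 1 = product of the empty slice A[0:0]. If p = product(A[0:i]) holds at the top of an iteration, the body sets p to product(A[0:i]) * A[i] = product(A[0:i+1]) and then i to i+1, so the property is restored. At exit i = n, giving p = product(A[0:n]).

The other options fail:
(A) p = A[i]: after the first iteration p = A[0] but i = 1; in general p is a product of several elements, not a single one.
(B) i * p = constant: initially i * p = 0, but after one iteration it is 1 * A[0], which is nonzero in general.
(D) p = product(A[0:n]): false before the loop (p = 1, not the full product) -- it only becomes true at exit.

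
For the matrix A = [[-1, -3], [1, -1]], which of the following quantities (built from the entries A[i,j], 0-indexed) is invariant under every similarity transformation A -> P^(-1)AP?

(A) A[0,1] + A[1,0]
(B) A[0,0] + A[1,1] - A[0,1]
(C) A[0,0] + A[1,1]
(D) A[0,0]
C

A[0,0] + A[1,1] is the trace of A. By the cyclic property of the trace, tr(P^(-1)AP) = tr(APP^(-1)) = tr(A), so it is the same for every matrix similar to A.

The other combinations are not similarity invariants. For example, take P = [[2, 1], [1, 1]] (det P = 1), so P^(-1) = [[1, -1], [-1, 2]] and
B = P^(-1)AP = [[-6, -4], [7, 4]].
Evaluating each option on A and on B:
(A) A[0,1] + A[1,0]: -2 for A, 3 for B -> changes
(B) A[0,0] + A[1,1] - A[0,1]: 1 for A, 2 for B -> changes
(C) A[0,0] + A[1,1]: -2 for A, -2 for B -> unchanged
(D) A[0,0]: -1 for A, -6 for B -> changes

Only (C) A[0,0] + A[1,1] = -2 survives (and it does so for every P, not just this one), so it is the invariant.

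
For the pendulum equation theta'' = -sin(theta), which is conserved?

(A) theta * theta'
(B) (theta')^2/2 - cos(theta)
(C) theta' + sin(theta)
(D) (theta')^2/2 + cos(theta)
B

A first integral I satisfies dI/dt = 0 along every solution. Differentiate each option and use the equation of motion:
(A) d/dt[theta * theta'] = (theta')^2 + theta theta'' = (theta')^2 - theta sin(theta), not identically 0
(B) d/dt[(theta')^2/2 - cos(theta)] = theta' theta'' + sin(theta) theta' = theta'(-sin(theta)) + theta' sin(theta) = 0
(C) d/dt[theta' + sin(theta)] = theta'' + cos(theta) theta' = -sin(theta) + theta' cos(theta), not identically 0
(D) d/dt[(theta')^2/2 + cos(theta)] = theta' theta'' - sin(theta) theta' = -2 theta' sin(theta), not identically 0

Only (B) has zero time-derivative. This is the total energy: kinetic (theta')^2/2 plus potential -cos(theta).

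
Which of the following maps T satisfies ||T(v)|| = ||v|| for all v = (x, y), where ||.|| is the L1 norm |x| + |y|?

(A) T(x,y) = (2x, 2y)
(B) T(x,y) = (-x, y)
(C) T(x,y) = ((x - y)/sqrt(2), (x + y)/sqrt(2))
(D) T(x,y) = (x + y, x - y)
B

A transformation preserves a norm if ||T(v)|| = ||v|| for every v; a single vector where the norm changes rules an option out.

(A) T(x,y) = (2x, 2y): v = (1, 0) has norm |1| + |0| = 1, but T(v) = (2, 0) has norm 2 -- not preserved.
(B) T(x,y) = (-x, y): preserves the norm -- it only permutes the coordinates and/or flips signs, which leaves |x| + |y| unchanged.
(C) T(x,y) = ((x - y)/sqrt(2), (x + y)/sqrt(2)): v = (1, 0) has norm |1| + |0| = 1, but T(v) = (sqrt(2)/2, sqrt(2)/2) has norm sqrt(2) -- not preserved.
(D) T(x,y) = (x + y, x - y): v = (1, 0) has norm |1| + |0| = 1, but T(v) = (1, 1) has norm 2 -- not preserved.

Therefore the answer is (B).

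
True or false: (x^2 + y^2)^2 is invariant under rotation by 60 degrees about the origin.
True

Applying rotation by 60 degrees: x' = x*cos(60 degrees) - y*sin(60 degrees) = x/2 - sqrt(3)y/2, y' = x*sin(60 degrees) + y*cos(60 degrees) = sqrt(3)x/2 + y/2

Substituting into (x^2 + y^2)^2:
((x/2 - sqrt(3)y/2)^2 + (sqrt(3)x/2 + y/2)^2)^2
= x^4 + 2x^2y^2 + y^4 = (x^2 + y^2)^2

This equals the original expression (x^2 + y^2)^2, so it IS invariant.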